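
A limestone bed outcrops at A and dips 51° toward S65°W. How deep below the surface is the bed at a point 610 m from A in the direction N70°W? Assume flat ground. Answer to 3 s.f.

533 m

The hole lies 45° from the dip direction, so the down-dip offset is 610 × cos 45° = 431.34 m.
Depth = down-dip offset × tan(dip) = 431.34 × tan 51° = 431.34 × 1.2349
Depth = 532.65 m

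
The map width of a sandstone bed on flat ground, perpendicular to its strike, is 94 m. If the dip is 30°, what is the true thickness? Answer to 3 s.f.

47.0 m

True thickness t = w · sin(dip) = 94 × sin 30°
t = 94 × 0.5000 = 47.000 m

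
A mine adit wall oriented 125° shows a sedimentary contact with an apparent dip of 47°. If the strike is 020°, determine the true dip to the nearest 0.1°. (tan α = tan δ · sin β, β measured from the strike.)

The section is 75° from the strike.
tan(true dip) = tan 47° / sin 75° = 1.1102
true dip = arctan 1.1102 = 47.99°

48.0°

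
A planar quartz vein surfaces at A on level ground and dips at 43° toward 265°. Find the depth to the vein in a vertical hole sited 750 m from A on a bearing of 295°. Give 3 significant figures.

606 m

The hole lies 30° from the dip direction, so the down-dip offset is 750 × cos 30° = 649.52 m.
Depth = down-dip offset × tan(dip) = 649.52 × tan 43° = 649.52 × 0.9325
Depth = 605.69 m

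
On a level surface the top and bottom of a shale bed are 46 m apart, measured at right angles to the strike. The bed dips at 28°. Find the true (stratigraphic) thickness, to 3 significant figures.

True thickness t = w · sin(dip) = 46 × sin 28°
t = 46 × 0.4695 = 21.596 m

21.6 m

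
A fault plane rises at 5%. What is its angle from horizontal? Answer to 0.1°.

2.9°

tan θ = 5/100 = 0.0500
θ = arctan(0.0500) = 2.86°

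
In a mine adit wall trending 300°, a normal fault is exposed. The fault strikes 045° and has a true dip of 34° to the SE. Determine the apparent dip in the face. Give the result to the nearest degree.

The strike is 045° and the section trends 300°; the acute angle between them is β = 75°.
tan(apparent dip) = tan 34° · sin 75° = 0.6515
α = arctan(0.6515) = 33.09°

33°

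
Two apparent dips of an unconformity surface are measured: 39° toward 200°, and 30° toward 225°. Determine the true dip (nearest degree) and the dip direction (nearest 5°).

true dip 42°, dip direction 175°

The two traces are lines in the plane: v₁ = (sin 200°·cos 39°, cos 200°·cos 39°, −sin 39°), v₂ = (sin 225°·cos 30°, cos 225°·cos 30°, −sin 30°).
Cross product v₁ × v₂ gives the pole to the plane: n ∝ (0.020, -0.252, 0.284).
True dip = arccos(n_z / |n|) = arccos(0.7468) = 41.7°.
The horizontal component of n points toward azimuth atan2(n_x, n_y) = 175°, the dip direction.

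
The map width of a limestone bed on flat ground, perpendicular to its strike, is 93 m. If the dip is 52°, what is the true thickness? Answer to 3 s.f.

True thickness t = w · sin(dip) = 93 × sin 52°
t = 93 × 0.7880 = 73.285 m

73.3 m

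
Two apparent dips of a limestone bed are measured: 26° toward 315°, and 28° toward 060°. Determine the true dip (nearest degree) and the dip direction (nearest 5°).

Each apparent-dip line lies in the plane. As unit vectors (x east, y north, z up), v₁ plunges 26°→315° and v₂ plunges 28°→060°.
Cross product v₁ × v₂ gives the pole to the plane: n ∝ (0.105, 0.634, 0.767).
True dip = arccos(n_z / |n|) = arccos(0.7665) = 40.0°.
The horizontal component of n points toward azimuth atan2(n_x, n_y) = 9°, the dip direction.

true dip 40°, dip direction 010°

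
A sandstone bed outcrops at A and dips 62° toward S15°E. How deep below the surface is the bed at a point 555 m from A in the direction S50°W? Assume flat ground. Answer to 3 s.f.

The hole lies 65° from the dip direction, so the down-dip offset is 555 × cos 65° = 234.55 m.
Depth = down-dip offset × tan(dip) = 234.55 × tan 62° = 234.55 × 1.8807
Depth = 441.13 m

441 m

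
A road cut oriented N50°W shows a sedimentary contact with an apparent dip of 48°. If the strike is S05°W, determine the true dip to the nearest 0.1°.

53.6°

β = acute angle between strike S05°W and section N50°W = 55°.
tan(true dip) = tan 48° / sin 55° = 1.3558
true dip = arctan 1.3558 = 53.59°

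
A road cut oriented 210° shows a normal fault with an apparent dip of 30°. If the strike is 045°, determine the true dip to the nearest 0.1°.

The section is 15° from the strike.
tan(true dip) = tan 30° / sin 15° = 2.2307
true dip = arctan 2.2307 = 65.85°

65.9°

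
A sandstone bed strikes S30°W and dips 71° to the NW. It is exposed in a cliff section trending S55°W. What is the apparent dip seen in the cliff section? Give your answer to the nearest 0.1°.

50.8°

The section lies 25° from the strike.
tan(apparent dip) = tan 71° · sin 25° = 1.2274
apparent dip = arctan 1.2274 = 50.83°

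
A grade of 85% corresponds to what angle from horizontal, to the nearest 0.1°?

tan θ = 85/100 = 0.8500
θ = arctan(0.8500) = 40.36°

40.4°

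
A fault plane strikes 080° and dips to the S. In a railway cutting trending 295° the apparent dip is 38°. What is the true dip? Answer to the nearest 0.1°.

53.7°

The section is 35° from the strike.
tan δ = tan α / sin β = tan 38° / sin 35° = 0.7813 / 0.5736 = 1.3621
δ = arctan(1.3621) = 53.72°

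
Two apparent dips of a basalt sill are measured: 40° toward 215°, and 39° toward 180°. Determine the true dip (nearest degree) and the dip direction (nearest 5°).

Each apparent-dip line lies in the plane. As unit vectors (x east, y north, z up), v₁ plunges 40°→215° and v₂ plunges 39°→180°.
Cross product v₁ × v₂ gives the pole to the plane: n ∝ (-0.105, -0.277, 0.341).
True dip = arccos(n_z / |n|) = arccos(0.7560) = 40.9°.
Dip direction = atan2(-0.105, -0.277) = 201° (azimuth of n's horizontal projection).

true dip 41°, dip direction 200°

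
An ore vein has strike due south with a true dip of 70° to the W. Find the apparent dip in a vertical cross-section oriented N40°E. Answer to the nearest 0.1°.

60.5°

The section lies 40° from the strike.
tan α = tan 70° × sin 40° = 2.7475 × 0.6428 = 1.7660
apparent dip = arctan 1.7660 = 60.48°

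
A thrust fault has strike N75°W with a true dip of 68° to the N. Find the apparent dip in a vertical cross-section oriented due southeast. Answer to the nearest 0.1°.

51.1°

The strike is N75°W and the section trends due southeast; the acute angle between them is β = 30°.
tan(apparent dip) = tan 68° · sin 30° = 1.2375
α = arctan(1.2375) = 51.06°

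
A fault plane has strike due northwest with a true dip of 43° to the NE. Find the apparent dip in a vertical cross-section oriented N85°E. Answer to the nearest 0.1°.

The strike is due northwest and the section trends N85°E; the acute angle between them is β = 50°.
tan α = tan 43° × sin 50° = 0.9325 × 0.7660 = 0.7143
α = arctan(0.7143) = 35.54°

35.5°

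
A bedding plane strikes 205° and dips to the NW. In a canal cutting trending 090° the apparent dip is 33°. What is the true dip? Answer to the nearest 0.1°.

35.6°

β = acute angle between strike 205° and section 090° = 65°.
tan δ = tan α / sin β = tan 33° / sin 65° = 0.6494 / 0.9063 = 0.7165
δ = arctan(0.7165) = 35.62°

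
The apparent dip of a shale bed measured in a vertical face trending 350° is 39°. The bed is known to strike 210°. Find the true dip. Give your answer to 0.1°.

The section is 40° from the strike.
tan(true dip) = tan 39° / sin 40° = 1.2598
δ = arctan(1.2598) = 51.56°

51.6°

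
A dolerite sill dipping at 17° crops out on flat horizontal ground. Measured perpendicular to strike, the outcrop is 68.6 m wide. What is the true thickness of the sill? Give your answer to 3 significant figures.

20.1 m

True thickness t = w · sin(dip) = 68.6 × sin 17°
t = 68.6 × 0.2924 = 20.057 m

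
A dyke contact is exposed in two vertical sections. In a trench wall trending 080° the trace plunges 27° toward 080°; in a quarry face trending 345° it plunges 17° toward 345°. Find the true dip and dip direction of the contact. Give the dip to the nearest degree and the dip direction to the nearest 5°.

Each apparent-dip line lies in the plane. As unit vectors (x east, y north, z up), v₁ plunges 27°→080° and v₂ plunges 17°→345°.
The plane normal is n = v₁ × v₂ ∝ (0.374, 0.369, 0.849).
tan δ = √(n_x²+n_y²)/n_z = 0.525/0.849, so δ = 31.8°.
Dip direction = atan2(0.374, 0.369) = 45° (azimuth of n's horizontal projection).

true dip 32°, dip direction 045°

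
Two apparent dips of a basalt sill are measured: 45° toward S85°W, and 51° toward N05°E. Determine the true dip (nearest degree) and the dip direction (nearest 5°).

Represent each trace as a vector plunging at its apparent dip toward its trend (east-north-up frame): v₁ = (-0.704, -0.062, -0.707), v₂ = (0.055, 0.627, -0.777).
The plane normal is n = v₁ × v₂ ∝ (-0.491, 0.586, 0.438).
Dip δ = arctan(|n_h|/n_z) = arctan(0.765/0.438) = 60.2°.
Dip direction = atan2(-0.491, 0.586) = 320° (azimuth of n's horizontal projection).

true dip 60°, dip direction 320°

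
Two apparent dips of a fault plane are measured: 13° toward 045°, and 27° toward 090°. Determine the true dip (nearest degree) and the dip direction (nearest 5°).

The two traces are lines in the plane: v₁ = (sin 45°·cos 13°, cos 45°·cos 13°, −sin 13°), v₂ = (sin 90°·cos 27°, cos 90°·cos 27°, −sin 27°).
n = v₁ × v₂ = (0.313, -0.112, 0.614) (taken with n_z > 0).
True dip = arccos(n_z / |n|) = arccos(0.8794) = 28.4°.
Dip direction = azimuth of (n_x, n_y) = atan2(0.313, -0.112) = 110°.

true dip 28°, dip direction 110°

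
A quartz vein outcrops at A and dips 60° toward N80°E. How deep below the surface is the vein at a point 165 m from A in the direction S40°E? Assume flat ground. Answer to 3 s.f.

The hole lies 60° from the dip direction, so the down-dip offset is 165 × cos 60° = 82.50 m.
Depth = down-dip offset × tan(dip) = 82.50 × tan 60° = 82.50 × 1.7321
Depth = 142.89 m

143 m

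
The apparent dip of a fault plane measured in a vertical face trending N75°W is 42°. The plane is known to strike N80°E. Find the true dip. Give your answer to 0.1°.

β = acute angle between strike N80°E and section N75°W = 25°.
tan δ = tan α / sin β = tan 42° / sin 25° = 0.9004 / 0.4226 = 2.1305
true dip = arctan 2.1305 = 64.86°

64.9°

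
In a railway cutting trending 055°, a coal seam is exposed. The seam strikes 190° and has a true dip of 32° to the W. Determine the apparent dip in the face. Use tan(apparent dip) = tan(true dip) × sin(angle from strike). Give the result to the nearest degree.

24°

The strike is 190° and the section trends 055°; the acute angle between them is β = 45°.
tan α = tan 32° × sin 45° = 0.6249 × 0.7071 = 0.4418
α = arctan(0.4418) = 23.84°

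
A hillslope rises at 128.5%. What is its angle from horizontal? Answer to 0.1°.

tan θ = 128.5/100 = 1.2850
θ = arctan(1.2850) = 52.11°

52.1°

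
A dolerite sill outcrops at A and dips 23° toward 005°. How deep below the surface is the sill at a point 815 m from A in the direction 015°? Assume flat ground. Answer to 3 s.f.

341 m

The hole lies 10° from the dip direction, so the down-dip offset is 815 × cos 10° = 802.62 m.
Depth = down-dip offset × tan(dip) = 802.62 × tan 23° = 802.62 × 0.4245
Depth = 340.69 m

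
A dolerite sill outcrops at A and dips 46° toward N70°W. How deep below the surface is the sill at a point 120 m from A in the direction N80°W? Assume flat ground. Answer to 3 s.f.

The hole lies 10° from the dip direction, so the down-dip offset is 120 × cos 10° = 118.18 m.
Depth = down-dip offset × tan(dip) = 118.18 × tan 46° = 118.18 × 1.0355
Depth = 122.38 m

122 m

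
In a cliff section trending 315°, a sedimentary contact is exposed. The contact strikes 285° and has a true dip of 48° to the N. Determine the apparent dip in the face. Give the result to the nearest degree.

The strike is 285° and the section trends 315°; the acute angle between them is β = 30°.
tan α = tan 48° × sin 30° = 1.1106 × 0.5000 = 0.5553
apparent dip = arctan 0.5553 = 29.04°

29°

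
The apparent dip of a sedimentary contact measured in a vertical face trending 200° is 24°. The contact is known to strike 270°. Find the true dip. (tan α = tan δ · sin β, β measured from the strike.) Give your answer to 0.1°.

25.4°

β = acute angle between strike 270° and section 200° = 70°.
tan(true dip) = tan 24° / sin 70° = 0.4738
true dip = arctan 0.4738 = 25.35°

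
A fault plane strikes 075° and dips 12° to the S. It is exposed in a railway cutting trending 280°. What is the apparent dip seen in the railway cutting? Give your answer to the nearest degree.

5°

The section lies 25° from the strike.
tan α = tan 12° × sin 25° = 0.2126 × 0.4226 = 0.0898
α = arctan(0.0898) = 5.13°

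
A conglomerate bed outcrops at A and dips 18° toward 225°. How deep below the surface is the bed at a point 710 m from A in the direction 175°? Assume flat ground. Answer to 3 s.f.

The hole lies 50° from the dip direction, so the down-dip offset is 710 × cos 50° = 456.38 m.
Depth = down-dip offset × tan(dip) = 456.38 × tan 18° = 456.38 × 0.3249
Depth = 148.29 m

148 m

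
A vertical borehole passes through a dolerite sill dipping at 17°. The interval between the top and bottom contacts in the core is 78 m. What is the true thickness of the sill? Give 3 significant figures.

74.6 m

True thickness t = h · cos(dip) = 78 × cos 17°
t = 78 × 0.9563 = 74.592 m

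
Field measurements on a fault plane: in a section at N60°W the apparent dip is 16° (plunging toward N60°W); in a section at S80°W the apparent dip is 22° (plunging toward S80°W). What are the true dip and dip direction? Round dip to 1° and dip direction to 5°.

true dip 22°, dip direction 255°

Represent each trace as a vector plunging at its apparent dip toward its trend (east-north-up frame): v₁ = (-0.832, 0.481, -0.276), v₂ = (-0.913, -0.161, -0.375).
The plane normal is n = v₁ × v₂ ∝ (-0.224, -0.060, 0.573).
True dip = arccos(n_z / |n|) = arccos(0.9267) = 22.1°.
The horizontal component of n points toward azimuth atan2(n_x, n_y) = 255°, the dip direction.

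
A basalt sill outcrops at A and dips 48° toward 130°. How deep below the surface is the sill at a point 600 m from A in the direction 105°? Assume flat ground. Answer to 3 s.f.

The hole lies 25° from the dip direction, so the down-dip offset is 600 × cos 25° = 543.78 m.
Depth = down-dip offset × tan(dip) = 543.78 × tan 48° = 543.78 × 1.1106
Depth = 603.93 m

604 m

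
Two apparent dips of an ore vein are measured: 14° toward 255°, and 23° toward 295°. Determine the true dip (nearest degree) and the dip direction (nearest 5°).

Represent each trace as a vector plunging at its apparent dip toward its trend (east-north-up frame): v₁ = (-0.937, -0.251, -0.242), v₂ = (-0.834, 0.389, -0.391).
n = v₁ × v₂ = (-0.192, 0.164, 0.574) (taken with n_z > 0).
Dip δ = arctan(|n_h|/n_z) = arctan(0.253/0.574) = 23.8°.
Dip direction = atan2(-0.192, 0.164) = 311° (azimuth of n's horizontal projection).

true dip 24°, dip direction 310°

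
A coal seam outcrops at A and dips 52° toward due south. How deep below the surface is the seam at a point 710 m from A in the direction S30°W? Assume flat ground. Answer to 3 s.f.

787 m

The hole lies 30° from the dip direction, so the down-dip offset is 710 × cos 30° = 614.88 m.
Depth = down-dip offset × tan(dip) = 614.88 × tan 52° = 614.88 × 1.2799
Depth = 787.01 m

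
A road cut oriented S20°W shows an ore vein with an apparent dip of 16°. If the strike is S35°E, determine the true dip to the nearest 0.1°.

β = acute angle between strike S35°E and section S20°W = 55°.
tan δ = tan α / sin β = tan 16° / sin 55° = 0.2867 / 0.8192 = 0.3501
true dip = arctan 0.3501 = 19.29°

19.3°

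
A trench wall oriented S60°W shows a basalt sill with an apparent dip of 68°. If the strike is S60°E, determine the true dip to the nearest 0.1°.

β = acute angle between strike S60°E and section S60°W = 60°.
tan(true dip) = tan 68° / sin 60° = 2.8580
δ = arctan(2.8580) = 70.72°

70.7°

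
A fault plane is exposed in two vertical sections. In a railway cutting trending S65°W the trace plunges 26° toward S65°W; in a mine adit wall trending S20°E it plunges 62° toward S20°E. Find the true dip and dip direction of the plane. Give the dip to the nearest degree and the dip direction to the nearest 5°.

true dip 62°, dip direction 170°

Represent each trace as a vector plunging at its apparent dip toward its trend (east-north-up frame): v₁ = (-0.815, -0.380, -0.438), v₂ = (0.161, -0.441, -0.883).
Cross product v₁ × v₂ gives the pole to the plane: n ∝ (0.142, -0.790, 0.420).
tan δ = √(n_x²+n_y²)/n_z = 0.802/0.420, so δ = 62.3°.
The horizontal component of n points toward azimuth atan2(n_x, n_y) = 170°, the dip direction.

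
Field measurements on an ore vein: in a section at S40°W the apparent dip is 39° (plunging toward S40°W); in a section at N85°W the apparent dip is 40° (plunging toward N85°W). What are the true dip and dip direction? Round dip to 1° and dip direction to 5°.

true dip 43°, dip direction 250°

Each apparent-dip line lies in the plane. As unit vectors (x east, y north, z up), v₁ plunges 39°→S40°W and v₂ plunges 40°→N85°W.
n = v₁ × v₂ = (-0.425, -0.159, 0.488) (taken with n_z > 0).
True dip = arccos(n_z / |n|) = arccos(0.7323) = 42.9°.
Dip direction = azimuth of (n_x, n_y) = atan2(-0.425, -0.159) = 249°.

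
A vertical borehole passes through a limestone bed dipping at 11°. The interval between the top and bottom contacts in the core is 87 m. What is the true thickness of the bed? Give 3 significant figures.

True thickness t = h · cos(dip) = 87 × cos 11°
t = 87 × 0.9816 = 85.402 m

85.4 m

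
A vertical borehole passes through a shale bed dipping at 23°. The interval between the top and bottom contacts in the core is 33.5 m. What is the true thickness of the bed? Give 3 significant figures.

30.8 m

True thickness t = h · cos(dip) = 33.5 × cos 23°
t = 33.5 × 0.9205 = 30.837 m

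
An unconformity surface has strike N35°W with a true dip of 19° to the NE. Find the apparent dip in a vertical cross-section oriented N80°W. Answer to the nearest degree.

The section lies 45° from the strike.
tan(apparent dip) = tan 19° · sin 45° = 0.2435
α = arctan(0.2435) = 13.68°

14°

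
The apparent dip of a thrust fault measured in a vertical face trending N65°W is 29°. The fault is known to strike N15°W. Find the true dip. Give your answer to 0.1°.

35.9°

The section is 50° from the strike.
tan δ = tan α / sin β = tan 29° / sin 50° = 0.5543 / 0.7660 = 0.7236
δ = arctan(0.7236) = 35.89°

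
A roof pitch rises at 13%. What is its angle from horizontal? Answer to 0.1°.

7.4°

tan θ = 13/100 = 0.1300
θ = arctan(0.1300) = 7.41°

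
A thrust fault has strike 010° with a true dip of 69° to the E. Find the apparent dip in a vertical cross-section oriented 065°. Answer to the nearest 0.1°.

The strike is 010° and the section trends 065°; the acute angle between them is β = 55°.
tan(apparent dip) = tan 69° · sin 55° = 2.1340
α = arctan(2.1340) = 64.89°

64.9°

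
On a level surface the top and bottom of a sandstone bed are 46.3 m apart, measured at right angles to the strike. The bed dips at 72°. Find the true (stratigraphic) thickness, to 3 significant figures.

True thickness t = w · sin(dip) = 46.3 × sin 72°
t = 46.3 × 0.9511 = 44.034 m

44.0 m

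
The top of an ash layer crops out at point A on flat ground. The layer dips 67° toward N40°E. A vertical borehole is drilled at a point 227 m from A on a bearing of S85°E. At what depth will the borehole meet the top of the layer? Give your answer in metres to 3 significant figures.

The hole lies 55° from the dip direction, so the down-dip offset is 227 × cos 55° = 130.20 m.
Depth = down-dip offset × tan(dip) = 130.20 × tan 67° = 130.20 × 2.3559
Depth = 306.74 m

307 m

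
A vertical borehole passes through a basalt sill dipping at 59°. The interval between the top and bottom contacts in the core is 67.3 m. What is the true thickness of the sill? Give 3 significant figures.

34.7 m

True thickness t = h · cos(dip) = 67.3 × cos 59°
t = 67.3 × 0.5150 = 34.662 m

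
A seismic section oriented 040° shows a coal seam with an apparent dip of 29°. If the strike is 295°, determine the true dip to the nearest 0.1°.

29.8°

The section is 75° from the strike.
tan δ = tan α / sin β = tan 29° / sin 75° = 0.5543 / 0.9659 = 0.5739
true dip = arctan 0.5739 = 29.85°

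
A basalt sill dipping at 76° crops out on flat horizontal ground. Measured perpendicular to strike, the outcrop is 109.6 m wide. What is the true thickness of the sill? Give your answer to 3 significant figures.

True thickness t = w · sin(dip) = 109.6 × sin 76°
t = 109.6 × 0.9703 = 106.344 m

106 m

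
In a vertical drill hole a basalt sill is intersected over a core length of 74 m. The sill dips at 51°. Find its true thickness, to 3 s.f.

True thickness t = h · cos(dip) = 74 × cos 51°
t = 74 × 0.6293 = 46.570 m

46.6 m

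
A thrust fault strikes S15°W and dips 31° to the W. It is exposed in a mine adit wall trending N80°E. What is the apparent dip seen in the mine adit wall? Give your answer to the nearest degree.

29°

The strike is S15°W and the section trends N80°E; the acute angle between them is β = 65°.
tan(apparent dip) = tan 31° · sin 65° = 0.5446
apparent dip = arctan 0.5446 = 28.57°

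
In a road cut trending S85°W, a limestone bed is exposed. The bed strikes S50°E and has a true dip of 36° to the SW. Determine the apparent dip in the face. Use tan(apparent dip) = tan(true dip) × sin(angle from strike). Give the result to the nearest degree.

Angle between strike (S50°E) and section (S85°W): β = 45°.
tan α = tan 36° × sin 45° = 0.7265 × 0.7071 = 0.5137
apparent dip = arctan 0.5137 = 27.19°

27°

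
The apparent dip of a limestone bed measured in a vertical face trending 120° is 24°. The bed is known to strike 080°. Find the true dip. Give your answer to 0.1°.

34.7°

The section is 40° from the strike.
tan δ = tan α / sin β = tan 24° / sin 40° = 0.4452 / 0.6428 = 0.6927
δ = arctan(0.6927) = 34.71°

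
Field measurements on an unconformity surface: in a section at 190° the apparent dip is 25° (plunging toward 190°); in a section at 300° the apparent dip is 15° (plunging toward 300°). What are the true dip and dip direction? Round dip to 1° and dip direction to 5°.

true dip 33°, dip direction 235°

The two traces are lines in the plane: v₁ = (sin 190°·cos 25°, cos 190°·cos 25°, −sin 25°), v₂ = (sin 300°·cos 15°, cos 300°·cos 15°, −sin 15°).
Cross product v₁ × v₂ gives the pole to the plane: n ∝ (-0.435, -0.313, 0.823).
True dip = arccos(n_z / |n|) = arccos(0.8379) = 33.1°.
The horizontal component of n points toward azimuth atan2(n_x, n_y) = 234°, the dip direction.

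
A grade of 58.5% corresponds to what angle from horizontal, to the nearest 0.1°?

30.3°

tan θ = 58.5/100 = 0.5850
θ = arctan(0.5850) = 30.33°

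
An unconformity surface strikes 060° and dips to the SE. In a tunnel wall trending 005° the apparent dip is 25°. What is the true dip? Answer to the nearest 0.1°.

The section is 55° from the strike.
tan(true dip) = tan 25° / sin 55° = 0.5693
δ = arctan(0.5693) = 29.65°

29.7°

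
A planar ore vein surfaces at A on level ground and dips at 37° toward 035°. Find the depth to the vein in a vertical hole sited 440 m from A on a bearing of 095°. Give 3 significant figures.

The hole lies 60° from the dip direction, so the down-dip offset is 440 × cos 60° = 220.00 m.
Depth = down-dip offset × tan(dip) = 220.00 × tan 37° = 220.00 × 0.7536
Depth = 165.78 m

166 m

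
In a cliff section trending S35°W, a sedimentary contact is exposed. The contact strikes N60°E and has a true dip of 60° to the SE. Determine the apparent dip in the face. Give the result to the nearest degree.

36°

The section lies 25° from the strike.
tan α = tan 60° × sin 25° = 1.7321 × 0.4226 = 0.7320
apparent dip = arctan 0.7320 = 36.20°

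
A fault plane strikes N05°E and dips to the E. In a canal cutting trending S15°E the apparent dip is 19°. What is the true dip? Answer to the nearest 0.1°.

β = acute angle between strike N05°E and section S15°E = 20°.
tan(true dip) = tan 19° / sin 20° = 1.0067
δ = arctan(1.0067) = 45.19°

45.2°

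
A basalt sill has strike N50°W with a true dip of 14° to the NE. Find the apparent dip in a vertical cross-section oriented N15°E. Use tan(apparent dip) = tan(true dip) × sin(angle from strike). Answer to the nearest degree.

13°

Angle between strike (N50°W) and section (N15°E): β = 65°.
tan α = tan 14° × sin 65° = 0.2493 × 0.9063 = 0.2260
α = arctan(0.2260) = 12.73°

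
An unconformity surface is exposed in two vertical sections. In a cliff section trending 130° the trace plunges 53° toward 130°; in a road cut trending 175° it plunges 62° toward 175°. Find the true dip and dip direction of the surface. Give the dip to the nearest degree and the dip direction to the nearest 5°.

Each apparent-dip line lies in the plane. As unit vectors (x east, y north, z up), v₁ plunges 53°→130° and v₂ plunges 62°→175°.
The plane normal is n = v₁ × v₂ ∝ (0.032, -0.374, 0.200).
True dip = arccos(n_z / |n|) = arccos(0.4695) = 62.0°.
The horizontal component of n points toward azimuth atan2(n_x, n_y) = 175°, the dip direction.

true dip 62°, dip direction 175°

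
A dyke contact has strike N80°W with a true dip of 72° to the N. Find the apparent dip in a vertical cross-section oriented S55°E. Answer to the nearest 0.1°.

52.4°

The section lies 25° from the strike.
tan(apparent dip) = tan 72° · sin 25° = 1.3007
α = arctan(1.3007) = 52.45°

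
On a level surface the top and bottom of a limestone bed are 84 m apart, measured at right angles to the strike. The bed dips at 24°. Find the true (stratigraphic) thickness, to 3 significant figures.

34.2 m

True thickness t = w · sin(dip) = 84 × sin 24°
t = 84 × 0.4067 = 34.166 m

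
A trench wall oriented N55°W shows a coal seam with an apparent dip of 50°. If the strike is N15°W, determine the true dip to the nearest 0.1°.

The section is 40° from the strike.
tan(true dip) = tan 50° / sin 40° = 1.8540
true dip = arctan 1.8540 = 61.66°

61.7°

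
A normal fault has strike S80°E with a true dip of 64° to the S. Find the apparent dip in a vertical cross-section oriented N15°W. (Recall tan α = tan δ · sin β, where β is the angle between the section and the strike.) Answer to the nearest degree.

62°

Angle between strike (S80°E) and section (N15°W): β = 65°.
tan α = tan 64° × sin 65° = 2.0503 × 0.9063 = 1.8582
apparent dip = arctan 1.8582 = 61.71°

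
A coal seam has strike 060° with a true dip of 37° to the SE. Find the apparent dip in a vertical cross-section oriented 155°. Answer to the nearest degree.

Angle between strike (060°) and section (155°): β = 85°.
tan(apparent dip) = tan 37° · sin 85° = 0.7507
α = arctan(0.7507) = 36.90°

37°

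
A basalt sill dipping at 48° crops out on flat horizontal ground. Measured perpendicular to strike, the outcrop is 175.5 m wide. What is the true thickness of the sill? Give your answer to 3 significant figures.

True thickness t = w · sin(dip) = 175.5 × sin 48°
t = 175.5 × 0.7431 = 130.422 m

130 m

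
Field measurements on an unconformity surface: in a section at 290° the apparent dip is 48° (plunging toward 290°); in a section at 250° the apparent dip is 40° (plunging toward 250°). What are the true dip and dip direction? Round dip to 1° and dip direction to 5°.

Each apparent-dip line lies in the plane. As unit vectors (x east, y north, z up), v₁ plunges 48°→290° and v₂ plunges 40°→250°.
Cross product v₁ × v₂ gives the pole to the plane: n ∝ (-0.342, 0.131, 0.329).
Dip δ = arctan(|n_h|/n_z) = arctan(0.366/0.329) = 48.0°.
Dip direction = azimuth of (n_x, n_y) = atan2(-0.342, 0.131) = 291°.

true dip 48°, dip direction 290°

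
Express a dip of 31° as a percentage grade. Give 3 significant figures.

60.1%

grade % = 100 × tan 31° = 100 × 0.6009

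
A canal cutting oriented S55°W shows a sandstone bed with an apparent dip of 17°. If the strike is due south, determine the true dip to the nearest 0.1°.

The section is 55° from the strike.
tan δ = tan α / sin β = tan 17° / sin 55° = 0.3057 / 0.8192 = 0.3732
δ = arctan(0.3732) = 20.47°

20.5°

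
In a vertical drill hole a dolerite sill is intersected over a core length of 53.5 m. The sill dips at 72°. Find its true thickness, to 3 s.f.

16.5 m

True thickness t = h · cos(dip) = 53.5 × cos 72°
t = 53.5 × 0.3090 = 16.532 m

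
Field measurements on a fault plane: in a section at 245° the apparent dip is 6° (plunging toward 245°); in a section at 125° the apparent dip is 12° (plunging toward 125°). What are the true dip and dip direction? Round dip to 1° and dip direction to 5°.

true dip 18°, dip direction 175°

The two traces are lines in the plane: v₁ = (sin 245°·cos 6°, cos 245°·cos 6°, −sin 6°), v₂ = (sin 125°·cos 12°, cos 125°·cos 12°, −sin 12°).
Cross product v₁ × v₂ gives the pole to the plane: n ∝ (0.029, -0.271, 0.842).
tan δ = √(n_x²+n_y²)/n_z = 0.273/0.842, so δ = 17.9°.
Dip direction = atan2(0.029, -0.271) = 174° (azimuth of n's horizontal projection).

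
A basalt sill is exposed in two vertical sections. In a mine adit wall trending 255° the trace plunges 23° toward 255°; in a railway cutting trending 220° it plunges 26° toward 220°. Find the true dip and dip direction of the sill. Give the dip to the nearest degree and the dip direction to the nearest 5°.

The two traces are lines in the plane: v₁ = (sin 255°·cos 23°, cos 255°·cos 23°, −sin 23°), v₂ = (sin 220°·cos 26°, cos 220°·cos 26°, −sin 26°).
Cross product v₁ × v₂ gives the pole to the plane: n ∝ (-0.165, -0.164, 0.475).
True dip = arccos(n_z / |n|) = arccos(0.8981) = 26.1°.
Dip direction = azimuth of (n_x, n_y) = atan2(-0.165, -0.164) = 225°.

true dip 26°, dip direction 225°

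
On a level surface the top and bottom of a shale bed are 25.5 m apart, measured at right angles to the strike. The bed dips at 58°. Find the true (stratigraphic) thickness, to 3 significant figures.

True thickness t = w · sin(dip) = 25.5 × sin 58°
t = 25.5 × 0.8480 = 21.625 m

21.6 m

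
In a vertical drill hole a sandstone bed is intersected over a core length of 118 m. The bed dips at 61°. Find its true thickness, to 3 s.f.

57.2 m

True thickness t = h · cos(dip) = 118 × cos 61°
t = 118 × 0.4848 = 57.208 m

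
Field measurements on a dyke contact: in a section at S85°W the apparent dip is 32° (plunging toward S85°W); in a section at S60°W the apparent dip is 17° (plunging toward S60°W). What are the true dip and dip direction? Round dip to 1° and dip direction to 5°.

true dip 41°, dip direction 310°

Represent each trace as a vector plunging at its apparent dip toward its trend (east-north-up frame): v₁ = (-0.845, -0.074, -0.530), v₂ = (-0.828, -0.478, -0.292).
n = v₁ × v₂ = (-0.232, 0.192, 0.343) (taken with n_z > 0).
Dip δ = arctan(|n_h|/n_z) = arctan(0.301/0.343) = 41.3°.
Dip direction = atan2(-0.232, 0.192) = 310° (azimuth of n's horizontal projection).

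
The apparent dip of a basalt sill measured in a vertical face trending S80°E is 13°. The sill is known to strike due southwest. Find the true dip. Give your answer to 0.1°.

15.7°

The section is 55° from the strike.
tan δ = tan α / sin β = tan 13° / sin 55° = 0.2309 / 0.8192 = 0.2818
true dip = arctan 0.2818 = 15.74°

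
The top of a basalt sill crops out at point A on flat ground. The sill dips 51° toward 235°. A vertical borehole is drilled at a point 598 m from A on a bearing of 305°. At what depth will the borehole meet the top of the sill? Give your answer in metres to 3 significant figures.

253 m

The hole lies 70° from the dip direction, so the down-dip offset is 598 × cos 70° = 204.53 m.
Depth = down-dip offset × tan(dip) = 204.53 × tan 51° = 204.53 × 1.2349
Depth = 252.57 m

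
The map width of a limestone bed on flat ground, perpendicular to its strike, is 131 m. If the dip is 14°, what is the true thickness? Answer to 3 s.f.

True thickness t = w · sin(dip) = 131 × sin 14°
t = 131 × 0.2419 = 31.692 m

31.7 m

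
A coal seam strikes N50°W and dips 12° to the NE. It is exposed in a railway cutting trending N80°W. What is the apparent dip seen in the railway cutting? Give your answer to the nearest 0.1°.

6.1°

The section lies 30° from the strike.
tan α = tan 12° × sin 30° = 0.2126 × 0.5000 = 0.1063
α = arctan(0.1063) = 6.07°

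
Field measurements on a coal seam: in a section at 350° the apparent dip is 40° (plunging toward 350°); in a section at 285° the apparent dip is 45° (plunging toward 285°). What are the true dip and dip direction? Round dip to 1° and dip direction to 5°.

true dip 48°, dip direction 310°

The two traces are lines in the plane: v₁ = (sin 350°·cos 40°, cos 350°·cos 40°, −sin 40°), v₂ = (sin 285°·cos 45°, cos 285°·cos 45°, −sin 45°).
The plane normal is n = v₁ × v₂ ∝ (-0.416, 0.345, 0.491).
tan δ = √(n_x²+n_y²)/n_z = 0.540/0.491, so δ = 47.7°.
Dip direction = azimuth of (n_x, n_y) = atan2(-0.416, 0.345) = 310°.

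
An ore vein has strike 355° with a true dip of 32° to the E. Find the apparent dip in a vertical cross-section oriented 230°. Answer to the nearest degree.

27°

The section lies 55° from the strike.
tan α = tan 32° × sin 55° = 0.6249 × 0.8192 = 0.5119
apparent dip = arctan 0.5119 = 27.11°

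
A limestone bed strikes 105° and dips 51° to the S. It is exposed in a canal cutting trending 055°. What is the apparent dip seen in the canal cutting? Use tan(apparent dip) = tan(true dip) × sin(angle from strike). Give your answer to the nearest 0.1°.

43.4°

The strike is 105° and the section trends 055°; the acute angle between them is β = 50°.
tan α = tan 51° × sin 50° = 1.2349 × 0.7660 = 0.9460
apparent dip = arctan 0.9460 = 43.41°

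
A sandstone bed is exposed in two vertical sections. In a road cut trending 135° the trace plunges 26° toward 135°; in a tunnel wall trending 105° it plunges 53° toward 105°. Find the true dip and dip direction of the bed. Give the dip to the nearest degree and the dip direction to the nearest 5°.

true dip 62°, dip direction 060°

Represent each trace as a vector plunging at its apparent dip toward its trend (east-north-up frame): v₁ = (0.636, -0.636, -0.438), v₂ = (0.581, -0.156, -0.799).
The plane normal is n = v₁ × v₂ ∝ (0.439, 0.253, 0.270).
tan δ = √(n_x²+n_y²)/n_z = 0.507/0.270, so δ = 61.9°.
Dip direction = azimuth of (n_x, n_y) = atan2(0.439, 0.253) = 60°.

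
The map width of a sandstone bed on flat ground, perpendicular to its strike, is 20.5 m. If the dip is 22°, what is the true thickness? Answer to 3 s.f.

7.68 m

True thickness t = w · sin(dip) = 20.5 × sin 22°
t = 20.5 × 0.3746 = 7.679 m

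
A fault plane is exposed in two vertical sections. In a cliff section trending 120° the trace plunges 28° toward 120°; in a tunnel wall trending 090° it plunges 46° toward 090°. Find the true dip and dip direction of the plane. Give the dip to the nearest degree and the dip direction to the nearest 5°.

true dip 52°, dip direction 055°

Each apparent-dip line lies in the plane. As unit vectors (x east, y north, z up), v₁ plunges 28°→120° and v₂ plunges 46°→090°.
n = v₁ × v₂ = (0.318, 0.224, 0.307) (taken with n_z > 0).
True dip = arccos(n_z / |n|) = arccos(0.6195) = 51.7°.
Dip direction = atan2(0.318, 0.224) = 55° (azimuth of n's horizontal projection).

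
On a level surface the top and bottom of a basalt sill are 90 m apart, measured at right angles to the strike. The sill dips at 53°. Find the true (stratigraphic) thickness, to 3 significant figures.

True thickness t = w · sin(dip) = 90 × sin 53°
t = 90 × 0.7986 = 71.877 m

71.9 m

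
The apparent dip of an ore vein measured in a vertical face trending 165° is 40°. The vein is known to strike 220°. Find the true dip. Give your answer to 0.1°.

β = acute angle between strike 220° and section 165° = 55°.
tan(true dip) = tan 40° / sin 55° = 1.0244
true dip = arctan 1.0244 = 45.69°

45.7°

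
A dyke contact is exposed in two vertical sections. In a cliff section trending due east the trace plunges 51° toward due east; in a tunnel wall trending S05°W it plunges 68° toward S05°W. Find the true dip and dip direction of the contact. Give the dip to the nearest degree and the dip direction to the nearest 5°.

true dip 71°, dip direction 155°

The two traces are lines in the plane: v₁ = (sin 90°·cos 51°, cos 90°·cos 51°, −sin 51°), v₂ = (sin 185°·cos 68°, cos 185°·cos 68°, −sin 68°).
Cross product v₁ × v₂ gives the pole to the plane: n ∝ (0.290, -0.609, 0.235).
tan δ = √(n_x²+n_y²)/n_z = 0.674/0.235, so δ = 70.8°.
Dip direction = azimuth of (n_x, n_y) = atan2(0.290, -0.609) = 155°.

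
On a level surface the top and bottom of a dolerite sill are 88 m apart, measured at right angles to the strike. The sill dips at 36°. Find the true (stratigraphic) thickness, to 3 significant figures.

True thickness t = w · sin(dip) = 88 × sin 36°
t = 88 × 0.5878 = 51.725 m

51.7 m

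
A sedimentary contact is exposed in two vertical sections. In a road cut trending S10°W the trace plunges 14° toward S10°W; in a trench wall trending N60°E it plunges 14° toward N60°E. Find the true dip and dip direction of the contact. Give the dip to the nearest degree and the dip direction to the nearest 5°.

true dip 31°, dip direction 125°

Represent each trace as a vector plunging at its apparent dip toward its trend (east-north-up frame): v₁ = (-0.168, -0.956, -0.242), v₂ = (0.840, 0.485, -0.242).
Cross product v₁ × v₂ gives the pole to the plane: n ∝ (0.349, -0.244, 0.721).
tan δ = √(n_x²+n_y²)/n_z = 0.425/0.721, so δ = 30.5°.
The horizontal component of n points toward azimuth atan2(n_x, n_y) = 125°, the dip direction.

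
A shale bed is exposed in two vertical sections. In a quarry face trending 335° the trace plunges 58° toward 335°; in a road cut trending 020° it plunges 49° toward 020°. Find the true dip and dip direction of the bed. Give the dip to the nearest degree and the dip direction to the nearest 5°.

Each apparent-dip line lies in the plane. As unit vectors (x east, y north, z up), v₁ plunges 58°→335° and v₂ plunges 49°→020°.
n = v₁ × v₂ = (-0.160, 0.359, 0.246) (taken with n_z > 0).
Dip δ = arctan(|n_h|/n_z) = arctan(0.393/0.246) = 58.0°.
Dip direction = atan2(-0.160, 0.359) = 336° (azimuth of n's horizontal projection).

true dip 58°, dip direction 335°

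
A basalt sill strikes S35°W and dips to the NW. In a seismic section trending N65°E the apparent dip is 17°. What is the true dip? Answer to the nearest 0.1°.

31.4°

The section is 30° from the strike.
tan(true dip) = tan 17° / sin 30° = 0.6115
true dip = arctan 0.6115 = 31.44°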